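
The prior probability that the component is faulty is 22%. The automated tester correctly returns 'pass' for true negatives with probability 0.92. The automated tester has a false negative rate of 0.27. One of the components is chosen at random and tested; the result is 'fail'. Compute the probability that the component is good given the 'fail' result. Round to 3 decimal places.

P(¬H | E) ≈ 0.280

Let H be the event that the component is faulty. P(H) = 0.22, so P(¬H) = 0.78. With E the 'fail' result, P(E|H) = 0.73 and P(E|¬H) = 0.08.
P(E) = 0.73·0.22 + 0.08·0.78 = 0.16060 + 0.062400 = 0.22300.
By Bayes' theorem, P(H|E) = 0.16060 / 0.22300 = 0.720. Hence P(¬H|E) = 1 − 0.720 = 0.280.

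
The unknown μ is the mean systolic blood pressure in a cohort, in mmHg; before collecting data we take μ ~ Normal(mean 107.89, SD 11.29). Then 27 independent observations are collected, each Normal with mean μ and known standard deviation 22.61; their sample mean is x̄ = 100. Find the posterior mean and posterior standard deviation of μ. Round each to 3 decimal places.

Prior precision 1/τ₀² = 1/11.29² = 0.00784535; data precision n/σ² = 27/22.61² = 0.0528157.
Posterior precision = 0.00784535 + 0.0528157 = 0.0606610, giving posterior SD = 1/√0.0606610 = 4.060.
Posterior mean = (0.00784535·107.89 + 0.0528157·100) / 0.0606610 = 101.020.

Posterior mean ≈ 101.020; posterior SD ≈ 4.060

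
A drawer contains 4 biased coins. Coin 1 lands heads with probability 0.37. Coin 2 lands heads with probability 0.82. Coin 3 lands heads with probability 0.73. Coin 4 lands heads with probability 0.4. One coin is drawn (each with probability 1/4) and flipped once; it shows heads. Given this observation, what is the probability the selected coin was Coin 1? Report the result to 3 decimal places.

P(heads|C1) = 0.37; P(heads|C2) = 0.82; P(heads|C3) = 0.73; P(heads|C4) = 0.4.
Prior × likelihood for each source: 0.25·0.37=0.09250, 0.25·0.82=0.2050, 0.25·0.73=0.1825, 0.25·0.4=0.1000. Summing gives P(heads) = 0.58000.
P(Coin 1 | heads) = 0.09250 / 0.58000 = 0.159.

Posterior probability ≈ 0.159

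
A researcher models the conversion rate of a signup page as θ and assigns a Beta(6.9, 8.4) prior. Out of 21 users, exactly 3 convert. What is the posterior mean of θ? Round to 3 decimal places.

Posterior mean ≈ 0.273

Observing 3 successes and 18 failures updates Beta(6.9, 8.4) by adding the success and failure counts to the two shape parameters: α = 6.9+3 = 9.9, β = 8.4+18 = 26.4.
Posterior mean = α/(α+β) = 9.9/36.3 = 0.273.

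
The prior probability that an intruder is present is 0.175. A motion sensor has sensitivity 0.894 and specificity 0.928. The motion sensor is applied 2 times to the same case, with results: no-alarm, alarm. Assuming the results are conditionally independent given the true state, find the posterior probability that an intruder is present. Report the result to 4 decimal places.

Posterior P(H) ≈ 0.2313

With H the event that an intruder is present, the joint likelihood of the observed sequence is P(data|H) = 0.106·0.894 = 0.094764 and P(data|¬H) = 0.928·0.072 = 0.066816.
Bayes: P(H|data) = 0.175·0.094764 / (0.175·0.094764 + 0.825·0.066816) = 0.016584/0.071707 = 0.2313.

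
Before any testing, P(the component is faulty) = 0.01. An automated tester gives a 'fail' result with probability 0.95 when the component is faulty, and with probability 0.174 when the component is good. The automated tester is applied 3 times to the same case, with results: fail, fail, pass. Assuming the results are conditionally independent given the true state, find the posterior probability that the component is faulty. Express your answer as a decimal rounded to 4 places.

Posterior P(H) ≈ 0.0179

With H the event that the component is faulty, the joint likelihood of the observed sequence is P(data|H) = 0.95·0.95·0.05 = 0.045125 and P(data|¬H) = 0.174·0.174·0.826 = 0.025008.
Bayes: P(H|data) = 0.01·0.045125 / (0.01·0.045125 + 0.99·0.025008) = 0.00045125/0.025209 = 0.0179.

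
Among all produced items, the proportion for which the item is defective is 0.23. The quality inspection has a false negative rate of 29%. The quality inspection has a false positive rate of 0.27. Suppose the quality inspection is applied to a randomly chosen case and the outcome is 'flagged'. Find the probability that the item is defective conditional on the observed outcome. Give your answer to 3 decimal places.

P(H | E) ≈ 0.440

Let H be the event that the item is defective. P(H) = 0.23, so P(¬H) = 0.77. With E the 'flagged' result, P(E|H) = 0.71 and P(E|¬H) = 0.27.
P(E) = 0.71·0.23 + 0.27·0.77 = 0.16330 + 0.20790 = 0.37120.
By Bayes' theorem, P(H|E) = 0.16330 / 0.37120 = 0.440.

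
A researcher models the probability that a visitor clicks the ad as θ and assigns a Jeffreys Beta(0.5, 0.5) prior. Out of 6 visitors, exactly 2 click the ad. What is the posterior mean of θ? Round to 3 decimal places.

Observing 2 successes and 4 failures updates Beta(0.5, 0.5) by adding the success and failure counts to the two shape parameters: α = 0.5+2 = 2.5, β = 0.5+4 = 4.5.
Posterior mean = α/(α+β) = 2.5/7 = 0.357.

Posterior mean ≈ 0.357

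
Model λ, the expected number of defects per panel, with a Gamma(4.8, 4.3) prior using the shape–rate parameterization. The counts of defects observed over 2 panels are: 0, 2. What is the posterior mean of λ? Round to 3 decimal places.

Total count ∑xᵢ = 2 over n = 2 panels.
Gamma is conjugate to the Poisson likelihood: posterior is Gamma(shape = 4.8+2 = 6.8, rate = 4.3+2 = 6.3).
E[λ | data] = 6.8/6.3 = 1.079.

Posterior mean ≈ 1.079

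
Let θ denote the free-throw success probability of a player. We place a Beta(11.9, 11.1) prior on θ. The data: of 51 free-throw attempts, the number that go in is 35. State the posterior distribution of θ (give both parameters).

Observing 35 successes and 16 failures updates Beta(11.9, 11.1) by adding the success and failure counts to the two shape parameters: α = 11.9+35 = 46.9, β = 11.1+16 = 27.1.

Posterior: Beta(46.9, 27.1)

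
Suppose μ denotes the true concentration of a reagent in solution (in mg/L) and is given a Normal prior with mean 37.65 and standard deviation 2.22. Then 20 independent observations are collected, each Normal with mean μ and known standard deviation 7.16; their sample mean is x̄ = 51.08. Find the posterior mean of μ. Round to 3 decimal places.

With known σ, the Normal prior is conjugate. Weight on the data is w = (n/σ²)/(n/σ² + 1/τ₀²) = 0.390125/(0.390125+0.202906) = 0.65785.
Posterior mean = w·x̄ + (1−w)·μ₀ = 0.65785·51.08 + 0.34215·37.65 = 46.485.

Posterior mean ≈ 46.485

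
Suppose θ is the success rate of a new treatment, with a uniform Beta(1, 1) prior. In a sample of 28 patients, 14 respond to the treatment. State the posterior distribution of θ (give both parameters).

Observing 14 successes and 14 failures updates Beta(1, 1) by adding the success and failure counts to the two shape parameters: α = 1+14 = 15, β = 1+14 = 15.

Posterior: Beta(15, 15)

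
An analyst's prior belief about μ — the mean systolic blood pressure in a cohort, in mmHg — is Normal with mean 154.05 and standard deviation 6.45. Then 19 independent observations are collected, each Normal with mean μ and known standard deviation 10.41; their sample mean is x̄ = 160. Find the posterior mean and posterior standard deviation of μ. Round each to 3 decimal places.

With known σ, the Normal prior is conjugate. Weight on the data is w = (n/σ²)/(n/σ² + 1/τ₀²) = 0.175328/(0.175328+0.0240370) = 0.87943.
Posterior mean = w·x̄ + (1−w)·μ₀ = 0.87943·160 + 0.12057·154.05 = 159.283. Posterior variance = 1/(0.175328+0.0240370) = 5.01592, so SD = 2.240.

Posterior mean ≈ 159.283; posterior SD ≈ 2.240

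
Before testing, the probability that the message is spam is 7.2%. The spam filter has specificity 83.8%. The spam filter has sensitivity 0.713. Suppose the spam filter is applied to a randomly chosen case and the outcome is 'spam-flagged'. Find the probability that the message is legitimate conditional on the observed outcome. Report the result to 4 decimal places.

P(¬H | E) ≈ 0.7454

Let H be the event that the message is spam. P(H) = 0.072, so P(¬H) = 0.928. With E the 'spam-flagged' result, P(E|H) = 0.713 and P(E|¬H) = 0.162.
P(E) = 0.713·0.072 + 0.162·0.928 = 0.051336 + 0.15034 = 0.20167.
By Bayes' theorem, P(H|E) = 0.051336 / 0.20167 = 0.2546. Hence P(¬H|E) = 1 − 0.2546 = 0.7454.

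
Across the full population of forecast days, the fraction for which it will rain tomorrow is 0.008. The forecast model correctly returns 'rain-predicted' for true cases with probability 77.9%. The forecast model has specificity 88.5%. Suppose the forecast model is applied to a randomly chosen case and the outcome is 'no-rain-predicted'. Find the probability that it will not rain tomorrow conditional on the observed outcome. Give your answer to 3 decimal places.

P(¬H | E) ≈ 0.998

Write H for 'it will rain tomorrow'. Prior odds H:¬H = 0.008/0.992 = 0.0080645. For the 'no-rain-predicted' outcome, the likelihood ratio is 0.221/0.885 = 0.24972.
Posterior odds = 0.0080645 × 0.24972 = 0.0020139, so P(H|E) = 0.0020139/(1+0.0020139) = 0.002. Then P(¬H|E) = 1 − 0.002 = 0.998.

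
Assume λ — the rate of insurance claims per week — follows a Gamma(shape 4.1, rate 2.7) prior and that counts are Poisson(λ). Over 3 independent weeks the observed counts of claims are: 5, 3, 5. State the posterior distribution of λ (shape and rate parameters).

Posterior: Gamma(shape=17.1, rate=5.7)

The Poisson likelihood adds the total count to the shape and the number of exposure periods to the rate. Here ∑xᵢ = 13 and n = 3, so shape 4.1→17.1 and rate 2.7→5.7.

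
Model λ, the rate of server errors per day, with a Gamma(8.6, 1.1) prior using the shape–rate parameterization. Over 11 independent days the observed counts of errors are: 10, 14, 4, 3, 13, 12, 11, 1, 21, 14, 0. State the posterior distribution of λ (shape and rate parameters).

The Poisson likelihood adds the total count to the shape and the number of exposure periods to the rate. Here ∑xᵢ = 103 and n = 11, so shape 8.6→111.6 and rate 1.1→12.1.

Posterior: Gamma(shape=111.6, rate=12.1)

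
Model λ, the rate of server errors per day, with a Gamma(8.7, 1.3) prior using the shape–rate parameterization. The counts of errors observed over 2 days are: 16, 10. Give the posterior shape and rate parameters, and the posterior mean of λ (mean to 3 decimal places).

Posterior: Gamma(shape=34.7, rate=3.3); mean ≈ 10.515

The Poisson likelihood adds the total count to the shape and the number of exposure periods to the rate. Here ∑xᵢ = 26 and n = 2, so shape 8.7→34.7 and rate 1.3→3.3.
Posterior mean = shape/rate = 34.7/3.3 = 10.515.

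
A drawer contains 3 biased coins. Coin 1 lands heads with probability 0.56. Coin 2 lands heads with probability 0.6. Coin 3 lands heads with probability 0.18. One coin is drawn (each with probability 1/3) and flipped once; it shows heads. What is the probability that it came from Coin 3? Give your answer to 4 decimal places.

Tabulate prior·likelihood by source: [1] prior 0.333333, lik 0.56, product 0.1867; [2] prior 0.333333, lik 0.6, product 0.2000; [3] prior 0.333333, lik 0.18, product 0.06000.
Normalizing constant = 0.44667; the posterior for Coin 3 is its product over the sum, 0.06000/0.44667 = 0.1343.

Posterior probability ≈ 0.1343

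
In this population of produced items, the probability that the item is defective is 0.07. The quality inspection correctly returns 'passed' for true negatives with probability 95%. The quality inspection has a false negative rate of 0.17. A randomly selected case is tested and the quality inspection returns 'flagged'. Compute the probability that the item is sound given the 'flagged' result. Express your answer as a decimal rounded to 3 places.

P(¬H | E) ≈ 0.445

Write H for 'the item is defective'. Prior odds H:¬H = 0.07/0.93 = 0.075269. For the 'flagged' outcome, the likelihood ratio is 0.83/0.05 = 16.600.
Posterior odds = 0.075269 × 16.600 = 1.2495, so P(H|E) = 1.2495/(1+1.2495) = 0.555. Then P(¬H|E) = 1 − 0.555 = 0.445.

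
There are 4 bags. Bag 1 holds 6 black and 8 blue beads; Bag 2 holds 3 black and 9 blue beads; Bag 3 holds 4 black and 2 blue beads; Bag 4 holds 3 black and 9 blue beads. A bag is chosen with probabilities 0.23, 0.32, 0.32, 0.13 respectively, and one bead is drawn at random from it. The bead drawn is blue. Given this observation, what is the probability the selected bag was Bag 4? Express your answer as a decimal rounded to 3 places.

Posterior probability ≈ 0.169

P(blue|Bag 1) = 0.5714; P(blue|Bag 2) = 0.75; P(blue|Bag 3) = 0.3333; P(blue|Bag 4) = 0.75.
Prior × likelihood for each source: 0.23·0.5714=0.1314, 0.32·0.75=0.2400, 0.32·0.3333=0.1067, 0.13·0.75=0.09750. Summing gives P(blue) = 0.57560.
P(Bag 4 | blue) = 0.09750 / 0.57560 = 0.169.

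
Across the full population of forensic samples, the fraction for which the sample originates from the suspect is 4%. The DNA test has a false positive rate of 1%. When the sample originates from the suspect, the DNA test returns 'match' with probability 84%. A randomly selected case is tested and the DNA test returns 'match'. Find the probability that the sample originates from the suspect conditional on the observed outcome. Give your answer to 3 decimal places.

Write H for 'the sample originates from the suspect'. Prior odds H:¬H = 0.04/0.96 = 0.041667. For the 'match' outcome, the likelihood ratio is 0.84/0.01 = 84.000.
Posterior odds = 0.041667 × 84.000 = 3.5000, so P(H|E) = 3.5000/(1+3.5000) = 0.778.

P(H | E) ≈ 0.778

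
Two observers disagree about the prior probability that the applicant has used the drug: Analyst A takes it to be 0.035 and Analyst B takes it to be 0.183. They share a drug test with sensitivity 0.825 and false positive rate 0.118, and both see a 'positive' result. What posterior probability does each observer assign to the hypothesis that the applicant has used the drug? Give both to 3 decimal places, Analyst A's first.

Analyst A: 0.202; Analyst B: 0.610

P('+'|H) = 0.825, P('+'|¬H) = 0.118.
Analyst A: numerator 0.825·0.035 = 0.028875; evidence = 0.028875+0.118·0.965 = 0.14274; posterior = 0.202.
Analyst B: numerator 0.825·0.183 = 0.15097; evidence = 0.15097+0.118·0.817 = 0.24738; posterior = 0.610.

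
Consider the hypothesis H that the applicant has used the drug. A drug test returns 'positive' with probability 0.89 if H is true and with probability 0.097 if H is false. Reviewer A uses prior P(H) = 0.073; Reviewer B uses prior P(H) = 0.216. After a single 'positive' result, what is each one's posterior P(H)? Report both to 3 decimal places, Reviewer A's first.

P('+'|H) = 0.89, P('+'|¬H) = 0.097.
Reviewer A: numerator 0.89·0.073 = 0.064970; evidence = 0.064970+0.097·0.927 = 0.15489; posterior = 0.419.
Reviewer B: numerator 0.89·0.216 = 0.19224; evidence = 0.19224+0.097·0.784 = 0.26829; posterior = 0.717.

Reviewer A: 0.419; Reviewer B: 0.717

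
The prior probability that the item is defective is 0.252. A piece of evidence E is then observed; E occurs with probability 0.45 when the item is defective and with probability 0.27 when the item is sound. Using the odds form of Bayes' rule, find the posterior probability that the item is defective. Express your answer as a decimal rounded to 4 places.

Posterior probability ≈ 0.3596

Prior odds = 0.252/(1−0.252) = 0.33690. In log-odds, ln(0.33690) = -1.0880.
Add log likelihood ratio: ln(1.6667) = 0.51083.
Posterior log-odds = -0.57715, so posterior odds = exp(-0.57715) = 0.56150. Converting, P(H|E) = 0.56150/1.5615 = 0.3596.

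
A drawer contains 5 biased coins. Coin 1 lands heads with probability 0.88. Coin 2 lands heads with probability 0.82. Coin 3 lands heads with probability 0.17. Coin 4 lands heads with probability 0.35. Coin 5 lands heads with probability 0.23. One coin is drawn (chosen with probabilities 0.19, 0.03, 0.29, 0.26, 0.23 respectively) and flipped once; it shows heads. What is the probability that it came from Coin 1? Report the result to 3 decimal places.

Posterior probability ≈ 0.434

Tabulate prior·likelihood by source: [1] prior 0.19, lik 0.88, product 0.1672; [2] prior 0.03, lik 0.82, product 0.02460; [3] prior 0.29, lik 0.17, product 0.04930; [4] prior 0.26, lik 0.35, product 0.09100; [5] prior 0.23, lik 0.23, product 0.05290.
Normalizing constant = 0.38500; the posterior for Coin 1 is its product over the sum, 0.1672/0.38500 = 0.434.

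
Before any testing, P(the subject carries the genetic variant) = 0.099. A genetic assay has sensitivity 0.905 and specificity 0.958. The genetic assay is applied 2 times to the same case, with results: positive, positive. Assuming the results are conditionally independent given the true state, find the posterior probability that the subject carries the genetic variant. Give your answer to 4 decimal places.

Posterior P(H) ≈ 0.9808

Let H be the event that the subject carries the genetic variant; start with P(H) = 0.099. P('positive'|H) = 0.905, P('positive'|¬H) = 0.042.
Update on result 1 ('positive'): P(H) ← 0.905·0.0990 / (0.905·0.0990 + 0.042·0.9010) = 0.089595/0.12744 = 0.7031.
Update on result 2 ('positive'): P(H) ← 0.905·0.7031 / (0.905·0.7031 + 0.042·0.2969) = 0.63626/0.64873 = 0.9808.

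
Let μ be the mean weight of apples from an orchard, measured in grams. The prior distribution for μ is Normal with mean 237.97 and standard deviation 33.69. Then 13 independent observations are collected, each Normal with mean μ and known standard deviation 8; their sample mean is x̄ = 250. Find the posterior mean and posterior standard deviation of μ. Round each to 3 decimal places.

Posterior mean ≈ 249.948; posterior SD ≈ 2.214

Prior precision 1/τ₀² = 1/33.69² = 0.00088104; data precision n/σ² = 13/8² = 0.203125.
Posterior precision = 0.00088104 + 0.203125 = 0.204006, giving posterior SD = 1/√0.204006 = 2.214.
Posterior mean = (0.00088104·237.97 + 0.203125·250) / 0.204006 = 249.948.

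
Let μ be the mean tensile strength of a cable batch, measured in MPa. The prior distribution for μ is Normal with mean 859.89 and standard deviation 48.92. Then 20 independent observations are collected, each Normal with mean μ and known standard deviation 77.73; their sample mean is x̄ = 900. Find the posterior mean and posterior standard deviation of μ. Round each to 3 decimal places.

Posterior mean ≈ 895.504; posterior SD ≈ 16.378

With known σ, the Normal prior is conjugate. Weight on the data is w = (n/σ²)/(n/σ² + 1/τ₀²) = 0.00331019/(0.00331019+0.00041786) = 0.88792.
Posterior mean = w·x̄ + (1−w)·μ₀ = 0.88792·900 + 0.11208·859.89 = 895.504. Posterior variance = 1/(0.00331019+0.00041786) = 268.237, so SD = 16.378.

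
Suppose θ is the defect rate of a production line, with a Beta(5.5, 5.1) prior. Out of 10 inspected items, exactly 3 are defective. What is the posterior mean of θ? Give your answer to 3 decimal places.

The binomial likelihood is conjugate to the Beta prior: with 3 successes and 7 failures, the posterior is Beta(5.5+3, 5.1+7) = Beta(8.5, 12.1).
E[θ | data] = 8.5/(8.5+12.1) = 0.413.

Posterior mean ≈ 0.413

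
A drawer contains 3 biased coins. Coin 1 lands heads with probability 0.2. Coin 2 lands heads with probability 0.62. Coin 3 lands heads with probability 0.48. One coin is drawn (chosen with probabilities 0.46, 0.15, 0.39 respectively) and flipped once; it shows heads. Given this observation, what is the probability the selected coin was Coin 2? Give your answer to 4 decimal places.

Tabulate prior·likelihood by source: [1] prior 0.46, lik 0.2, product 0.09200; [2] prior 0.15, lik 0.62, product 0.09300; [3] prior 0.39, lik 0.48, product 0.1872.
Normalizing constant = 0.37220; the posterior for Coin 2 is its product over the sum, 0.09300/0.37220 = 0.2499.

Posterior probability ≈ 0.2499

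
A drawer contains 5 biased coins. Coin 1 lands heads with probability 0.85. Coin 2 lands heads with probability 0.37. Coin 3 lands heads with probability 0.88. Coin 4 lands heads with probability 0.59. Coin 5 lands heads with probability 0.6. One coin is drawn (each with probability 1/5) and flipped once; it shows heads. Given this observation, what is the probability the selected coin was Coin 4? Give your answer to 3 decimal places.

Posterior probability ≈ 0.179

Tabulate prior·likelihood by source: [1] prior 0.2, lik 0.85, product 0.1700; [2] prior 0.2, lik 0.37, product 0.07400; [3] prior 0.2, lik 0.88, product 0.1760; [4] prior 0.2, lik 0.59, product 0.1180; [5] prior 0.2, lik 0.6, product 0.1200.
Normalizing constant = 0.65800; the posterior for Coin 4 is its product over the sum, 0.1180/0.65800 = 0.179.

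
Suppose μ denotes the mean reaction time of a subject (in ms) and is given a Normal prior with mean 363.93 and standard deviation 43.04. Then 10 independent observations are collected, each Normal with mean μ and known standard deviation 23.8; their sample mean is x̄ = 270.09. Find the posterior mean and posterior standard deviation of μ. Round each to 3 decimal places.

Posterior mean ≈ 272.874; posterior SD ≈ 7.414

With known σ, the Normal prior is conjugate. Weight on the data is w = (n/σ²)/(n/σ² + 1/τ₀²) = 0.0176541/(0.0176541+0.00053983) = 0.97033.
Posterior mean = w·x̄ + (1−w)·μ₀ = 0.97033·270.09 + 0.029671·363.93 = 272.874. Posterior variance = 1/(0.0176541+0.00053983) = 54.9633, so SD = 7.414.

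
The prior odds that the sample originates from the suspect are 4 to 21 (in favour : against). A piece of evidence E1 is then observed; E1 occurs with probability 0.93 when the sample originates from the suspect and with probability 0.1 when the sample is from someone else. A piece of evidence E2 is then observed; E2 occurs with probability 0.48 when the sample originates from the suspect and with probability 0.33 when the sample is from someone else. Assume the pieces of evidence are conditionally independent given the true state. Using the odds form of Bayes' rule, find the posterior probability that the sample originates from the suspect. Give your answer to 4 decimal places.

Prior odds = 4/21 = 0.19048.
Likelihood ratio for E1 = 0.93/0.1 = 9.3000.
Likelihood ratio for E2 = 0.48/0.33 = 1.4545.
Posterior odds = prior odds × LR₁ × LR₂ = 2.5766.
Posterior probability = odds/(1+odds) = 2.5766/3.5766 = 0.7204.

Posterior probability ≈ 0.7204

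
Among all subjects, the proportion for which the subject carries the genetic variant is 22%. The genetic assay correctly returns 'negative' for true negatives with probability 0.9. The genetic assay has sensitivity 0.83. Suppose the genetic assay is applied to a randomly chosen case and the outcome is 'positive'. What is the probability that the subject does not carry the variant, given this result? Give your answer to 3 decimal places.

P(¬H | E) ≈ 0.299

Write H for 'the subject carries the genetic variant'. Prior odds H:¬H = 0.22/0.78 = 0.28205. For the 'positive' outcome, the likelihood ratio is 0.83/0.1 = 8.3000.
Posterior odds = 0.28205 × 8.3000 = 2.3410, so P(H|E) = 2.3410/(1+2.3410) = 0.701. Then P(¬H|E) = 1 − 0.701 = 0.299.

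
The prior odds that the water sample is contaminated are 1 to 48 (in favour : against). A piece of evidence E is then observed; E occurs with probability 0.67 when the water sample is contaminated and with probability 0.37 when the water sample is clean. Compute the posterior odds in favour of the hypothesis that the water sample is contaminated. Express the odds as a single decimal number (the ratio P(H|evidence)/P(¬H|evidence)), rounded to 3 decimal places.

Posterior odds ≈ 0.038

Prior odds = 1/48 = 0.020833. In log-odds, ln(0.020833) = -3.8712.
Add log likelihood ratio: ln(1.8108) = 0.59377.
Posterior log-odds = -3.2774, so posterior odds = exp(-3.2774) = 0.037725.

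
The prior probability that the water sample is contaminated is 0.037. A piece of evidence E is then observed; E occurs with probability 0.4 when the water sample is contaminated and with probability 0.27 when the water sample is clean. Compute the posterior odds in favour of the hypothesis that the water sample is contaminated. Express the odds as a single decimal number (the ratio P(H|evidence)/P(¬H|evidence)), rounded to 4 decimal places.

Prior odds = 0.037/(1−0.037) = 0.038422. In log-odds, ln(0.038422) = -3.2591.
Add log likelihood ratio: ln(1.4815) = 0.39304.
Posterior log-odds = -2.8661, so posterior odds = exp(-2.8661) = 0.056921.

Posterior odds ≈ 0.0569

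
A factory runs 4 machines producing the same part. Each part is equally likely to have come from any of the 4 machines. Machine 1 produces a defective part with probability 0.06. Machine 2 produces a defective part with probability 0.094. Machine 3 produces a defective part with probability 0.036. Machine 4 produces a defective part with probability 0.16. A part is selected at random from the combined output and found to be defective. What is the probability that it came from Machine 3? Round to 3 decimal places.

P(defective|M1) = 0.06; P(defective|M2) = 0.094; P(defective|M3) = 0.036; P(defective|M4) = 0.16.
Prior × likelihood for each source: 0.25·0.06=0.01500, 0.25·0.094=0.02350, 0.25·0.036=0.009000, 0.25·0.16=0.04000. Summing gives P(defective) = 0.087500.
P(Machine 3 | defective) = 0.009000 / 0.087500 = 0.103.

Posterior probability ≈ 0.103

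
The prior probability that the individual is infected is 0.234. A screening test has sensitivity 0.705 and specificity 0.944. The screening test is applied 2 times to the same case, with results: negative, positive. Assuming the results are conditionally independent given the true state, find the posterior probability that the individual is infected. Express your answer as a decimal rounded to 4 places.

Posterior P(H) ≈ 0.5458

Let H be the event that the individual is infected; start with P(H) = 0.234. P('positive'|H) = 0.705, P('positive'|¬H) = 0.056.
Update on result 1 ('negative'): P(H) ← 0.295·0.2340 / (0.295·0.2340 + 0.944·0.7660) = 0.069030/0.79213 = 0.0871.
Update on result 2 ('positive'): P(H) ← 0.705·0.0871 / (0.705·0.0871 + 0.056·0.9129) = 0.061437/0.11256 = 0.5458.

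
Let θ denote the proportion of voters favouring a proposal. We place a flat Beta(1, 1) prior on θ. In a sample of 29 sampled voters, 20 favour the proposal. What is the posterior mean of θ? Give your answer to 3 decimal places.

Posterior mean ≈ 0.677

The binomial likelihood is conjugate to the Beta prior: with 20 successes and 9 failures, the posterior is Beta(1+20, 1+9) = Beta(21, 10).
Posterior mean = α/(α+β) = 21/31 = 0.677.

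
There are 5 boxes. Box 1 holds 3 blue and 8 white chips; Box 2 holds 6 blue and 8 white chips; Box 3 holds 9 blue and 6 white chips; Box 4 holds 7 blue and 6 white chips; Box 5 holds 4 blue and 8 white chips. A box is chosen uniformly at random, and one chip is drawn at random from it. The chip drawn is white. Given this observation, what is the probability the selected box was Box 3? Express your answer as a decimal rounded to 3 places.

Posterior probability ≈ 0.141

Tabulate prior·likelihood by source: [1] prior 0.2, lik 0.7273, product 0.1455; [2] prior 0.2, lik 0.5714, product 0.1143; [3] prior 0.2, lik 0.4, product 0.08000; [4] prior 0.2, lik 0.4615, product 0.09231; [5] prior 0.2, lik 0.6667, product 0.1333.
Normalizing constant = 0.56538; the posterior for Box 3 is its product over the sum, 0.08000/0.56538 = 0.141.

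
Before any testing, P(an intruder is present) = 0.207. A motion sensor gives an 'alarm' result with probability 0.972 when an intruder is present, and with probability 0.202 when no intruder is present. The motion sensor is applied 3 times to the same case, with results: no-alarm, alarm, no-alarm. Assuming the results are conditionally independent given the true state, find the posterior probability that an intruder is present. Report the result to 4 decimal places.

With H the event that an intruder is present, the joint likelihood of the observed sequence is P(data|H) = 0.028·0.972·0.028 = 0.00076205 and P(data|¬H) = 0.798·0.202·0.798 = 0.12863.
Bayes: P(H|data) = 0.207·0.00076205 / (0.207·0.00076205 + 0.793·0.12863) = 0.00015774/0.10216 = 0.0015.

Posterior P(H) ≈ 0.0015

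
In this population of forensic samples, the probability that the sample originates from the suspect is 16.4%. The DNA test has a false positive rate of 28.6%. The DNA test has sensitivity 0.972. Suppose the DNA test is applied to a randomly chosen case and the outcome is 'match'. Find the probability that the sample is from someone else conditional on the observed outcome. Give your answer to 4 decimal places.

Write H for 'the sample originates from the suspect'. Prior odds H:¬H = 0.164/0.836 = 0.19617. For the 'match' outcome, the likelihood ratio is 0.972/0.286 = 3.3986.
Posterior odds = 0.19617 × 3.3986 = 0.66671, so P(H|E) = 0.66671/(1+0.66671) = 0.4000. Then P(¬H|E) = 1 − 0.4000 = 0.6000.

P(¬H | E) ≈ 0.6000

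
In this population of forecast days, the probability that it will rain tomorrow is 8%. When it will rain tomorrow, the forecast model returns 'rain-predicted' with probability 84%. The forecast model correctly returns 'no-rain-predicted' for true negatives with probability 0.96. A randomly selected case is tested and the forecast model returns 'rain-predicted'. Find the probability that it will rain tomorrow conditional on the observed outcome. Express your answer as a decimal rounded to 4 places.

Let H be the event that it will rain tomorrow. P(H) = 0.08, so P(¬H) = 0.92. With E the 'rain-predicted' result, P(E|H) = 0.84 and P(E|¬H) = 0.04.
P(E) = 0.84·0.08 + 0.04·0.92 = 0.067200 + 0.036800 = 0.10400.
By Bayes' theorem, P(H|E) = 0.067200 / 0.10400 = 0.6462.

P(H | E) ≈ 0.6462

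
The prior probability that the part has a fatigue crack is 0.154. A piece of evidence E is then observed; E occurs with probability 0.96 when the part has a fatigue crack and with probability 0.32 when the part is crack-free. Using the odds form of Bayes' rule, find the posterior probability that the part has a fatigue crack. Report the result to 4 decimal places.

Posterior probability ≈ 0.3532

Prior odds = 0.154/(1−0.154) = 0.18203. In log-odds, ln(0.18203) = -1.7036.
Add log likelihood ratio: ln(3.0000) = 1.0986.
Posterior log-odds = -0.60495, so posterior odds = exp(-0.60495) = 0.54610. Converting, P(H|E) = 0.54610/1.5461 = 0.3532.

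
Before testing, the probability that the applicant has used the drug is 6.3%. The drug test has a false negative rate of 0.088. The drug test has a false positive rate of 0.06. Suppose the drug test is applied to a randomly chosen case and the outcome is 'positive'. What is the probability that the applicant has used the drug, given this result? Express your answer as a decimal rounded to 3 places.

Write H for 'the applicant has used the drug'. Prior odds H:¬H = 0.063/0.937 = 0.067236. For the 'positive' outcome, the likelihood ratio is 0.912/0.06 = 15.200.
Posterior odds = 0.067236 × 15.200 = 1.0220, so P(H|E) = 1.0220/(1+1.0220) = 0.505.

P(H | E) ≈ 0.505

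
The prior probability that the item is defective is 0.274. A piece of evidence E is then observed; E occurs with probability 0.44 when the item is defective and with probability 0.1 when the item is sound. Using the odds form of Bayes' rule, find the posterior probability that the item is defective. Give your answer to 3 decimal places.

Posterior probability ≈ 0.624

Prior odds = 0.274/(1−0.274) = 0.37741.
Likelihood ratio for E = 0.44/0.1 = 4.4000.
Posterior odds = prior odds × LR = 1.6606.
Posterior probability = odds/(1+odds) = 1.6606/2.6606 = 0.624.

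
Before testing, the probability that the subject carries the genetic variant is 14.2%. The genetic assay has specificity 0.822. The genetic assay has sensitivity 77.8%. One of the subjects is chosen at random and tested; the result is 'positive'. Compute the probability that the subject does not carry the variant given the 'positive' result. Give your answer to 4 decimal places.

P(¬H | E) ≈ 0.5803

Write H for 'the subject carries the genetic variant'. Prior odds H:¬H = 0.142/0.858 = 0.16550. For the 'positive' outcome, the likelihood ratio is 0.778/0.178 = 4.3708.
Posterior odds = 0.16550 × 4.3708 = 0.72337, so P(H|E) = 0.72337/(1+0.72337) = 0.4197. Then P(¬H|E) = 1 − 0.4197 = 0.5803.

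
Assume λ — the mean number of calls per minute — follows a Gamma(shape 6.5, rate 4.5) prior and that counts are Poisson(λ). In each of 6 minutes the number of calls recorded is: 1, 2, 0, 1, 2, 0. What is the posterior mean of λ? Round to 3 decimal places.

Posterior mean ≈ 1.190

Total count ∑xᵢ = 6 over n = 6 minutes.
Gamma is conjugate to the Poisson likelihood: posterior is Gamma(shape = 6.5+6 = 12.5, rate = 4.5+6 = 10.5).
E[λ | data] = 12.5/10.5 = 1.190.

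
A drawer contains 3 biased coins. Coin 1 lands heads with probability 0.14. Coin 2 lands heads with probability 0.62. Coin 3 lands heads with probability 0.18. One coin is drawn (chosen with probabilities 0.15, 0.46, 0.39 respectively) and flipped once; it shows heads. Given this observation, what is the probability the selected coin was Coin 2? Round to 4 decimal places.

Posterior probability ≈ 0.7577

P(heads|C1) = 0.14; P(heads|C2) = 0.62; P(heads|C3) = 0.18.
Prior × likelihood for each source: 0.15·0.14=0.02100, 0.46·0.62=0.2852, 0.39·0.18=0.07020. Summing gives P(heads) = 0.37640.
P(Coin 2 | heads) = 0.2852 / 0.37640 = 0.7577.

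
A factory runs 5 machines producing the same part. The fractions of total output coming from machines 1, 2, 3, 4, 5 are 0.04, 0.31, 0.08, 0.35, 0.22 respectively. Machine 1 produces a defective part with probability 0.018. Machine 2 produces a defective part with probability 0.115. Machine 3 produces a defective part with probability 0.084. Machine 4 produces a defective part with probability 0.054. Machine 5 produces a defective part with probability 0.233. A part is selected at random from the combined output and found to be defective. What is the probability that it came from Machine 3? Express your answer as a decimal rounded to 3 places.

Posterior probability ≈ 0.059

Tabulate prior·likelihood by source: [1] prior 0.04, lik 0.018, product 0.0007200; [2] prior 0.31, lik 0.115, product 0.03565; [3] prior 0.08, lik 0.084, product 0.006720; [4] prior 0.35, lik 0.054, product 0.01890; [5] prior 0.22, lik 0.233, product 0.05126.
Normalizing constant = 0.11325; the posterior for Machine 3 is its product over the sum, 0.006720/0.11325 = 0.059.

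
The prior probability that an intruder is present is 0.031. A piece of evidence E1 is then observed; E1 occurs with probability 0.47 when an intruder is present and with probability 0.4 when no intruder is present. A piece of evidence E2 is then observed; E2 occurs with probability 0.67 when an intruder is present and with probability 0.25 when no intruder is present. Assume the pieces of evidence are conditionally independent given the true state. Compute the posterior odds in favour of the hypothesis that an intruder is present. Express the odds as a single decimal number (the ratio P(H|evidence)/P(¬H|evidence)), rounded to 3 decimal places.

Posterior odds ≈ 0.101

Prior odds = 0.031/(1−0.031) = 0.031992. In log-odds, ln(0.031992) = -3.4423.
Add log likelihood ratios: ln(1.1750) + ln(2.6800) = 1.1471.
Posterior log-odds = -2.2952, so posterior odds = exp(-2.2952) = 0.10074.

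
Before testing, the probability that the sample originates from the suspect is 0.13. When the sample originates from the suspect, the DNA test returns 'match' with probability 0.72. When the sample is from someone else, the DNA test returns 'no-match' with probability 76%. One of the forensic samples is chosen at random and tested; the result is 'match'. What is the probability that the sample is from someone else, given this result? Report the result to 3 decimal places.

P(¬H | E) ≈ 0.690

Write H for 'the sample originates from the suspect'. Prior odds H:¬H = 0.13/0.87 = 0.14943. For the 'match' outcome, the likelihood ratio is 0.72/0.24 = 3.0000.
Posterior odds = 0.14943 × 3.0000 = 0.44828, so P(H|E) = 0.44828/(1+0.44828) = 0.310. Then P(¬H|E) = 1 − 0.310 = 0.690.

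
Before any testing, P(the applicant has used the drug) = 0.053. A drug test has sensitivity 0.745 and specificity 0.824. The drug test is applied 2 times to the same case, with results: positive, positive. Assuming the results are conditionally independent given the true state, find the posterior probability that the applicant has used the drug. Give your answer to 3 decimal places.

Posterior P(H) ≈ 0.501

With H the event that the applicant has used the drug, the joint likelihood of the observed sequence is P(data|H) = 0.745·0.745 = 0.55502 and P(data|¬H) = 0.176·0.176 = 0.030976.
Bayes: P(H|data) = 0.053·0.55502 / (0.053·0.55502 + 0.947·0.030976) = 0.029416/0.058751 = 0.5007.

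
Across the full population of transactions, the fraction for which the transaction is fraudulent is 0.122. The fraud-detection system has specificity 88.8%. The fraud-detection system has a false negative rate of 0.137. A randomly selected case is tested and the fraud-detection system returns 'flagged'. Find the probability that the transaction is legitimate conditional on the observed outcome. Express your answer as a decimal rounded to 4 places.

P(¬H | E) ≈ 0.4829

Write H for 'the transaction is fraudulent'. Prior odds H:¬H = 0.122/0.878 = 0.13895. For the 'flagged' outcome, the likelihood ratio is 0.863/0.112 = 7.7054.
Posterior odds = 0.13895 × 7.7054 = 1.0707, so P(H|E) = 1.0707/(1+1.0707) = 0.5171. Then P(¬H|E) = 1 − 0.5171 = 0.4829.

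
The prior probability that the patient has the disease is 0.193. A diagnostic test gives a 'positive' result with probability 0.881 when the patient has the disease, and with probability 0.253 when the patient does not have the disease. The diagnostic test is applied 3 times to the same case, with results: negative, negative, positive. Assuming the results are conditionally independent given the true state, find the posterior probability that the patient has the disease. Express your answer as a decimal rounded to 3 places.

With H the event that the patient has the disease, the joint likelihood of the observed sequence is P(data|H) = 0.119·0.119·0.881 = 0.012476 and P(data|¬H) = 0.747·0.747·0.253 = 0.14118.
Bayes: P(H|data) = 0.193·0.012476 / (0.193·0.012476 + 0.807·0.14118) = 0.0024078/0.11634 = 0.0207.

Posterior P(H) ≈ 0.021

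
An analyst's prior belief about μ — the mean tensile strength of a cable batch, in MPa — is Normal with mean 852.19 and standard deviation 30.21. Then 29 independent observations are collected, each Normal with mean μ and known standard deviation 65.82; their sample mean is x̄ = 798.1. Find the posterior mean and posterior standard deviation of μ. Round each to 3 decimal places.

Posterior mean ≈ 805.708; posterior SD ≈ 11.330

With known σ, the Normal prior is conjugate. Weight on the data is w = (n/σ²)/(n/σ² + 1/τ₀²) = 0.00669395/(0.00669395+0.00109572) = 0.85934.
Posterior mean = w·x̄ + (1−w)·μ₀ = 0.85934·798.1 + 0.14066·852.19 = 805.708. Posterior variance = 1/(0.00669395+0.00109572) = 128.375, so SD = 11.330.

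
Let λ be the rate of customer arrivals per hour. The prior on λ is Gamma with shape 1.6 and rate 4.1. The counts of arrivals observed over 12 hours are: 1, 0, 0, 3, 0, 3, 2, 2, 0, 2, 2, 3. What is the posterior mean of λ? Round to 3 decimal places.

The Poisson likelihood adds the total count to the shape and the number of exposure periods to the rate. Here ∑xᵢ = 18 and n = 12, so shape 1.6→19.6 and rate 4.1→16.1.
E[λ | data] = 19.6/16.1 = 1.217.

Posterior mean ≈ 1.217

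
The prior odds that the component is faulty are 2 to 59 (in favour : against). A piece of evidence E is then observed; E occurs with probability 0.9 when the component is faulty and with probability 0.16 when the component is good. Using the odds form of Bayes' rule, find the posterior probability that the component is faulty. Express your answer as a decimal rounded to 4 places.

Posterior probability ≈ 0.1601

Prior odds = 2/59 = 0.033898.
Likelihood ratio for E = 0.9/0.16 = 5.6250.
Posterior odds = prior odds × LR = 0.19068.
Posterior probability = odds/(1+odds) = 0.19068/1.1907 = 0.1601.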